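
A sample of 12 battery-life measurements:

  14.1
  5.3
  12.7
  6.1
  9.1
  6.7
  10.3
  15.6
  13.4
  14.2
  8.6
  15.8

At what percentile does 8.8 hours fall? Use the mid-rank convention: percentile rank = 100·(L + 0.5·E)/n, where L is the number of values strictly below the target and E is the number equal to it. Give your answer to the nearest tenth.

33.3

Sorted: 5.3, 6.1, 6.7, 8.6, 9.1, 10.3, 12.7, 13.4, 14.1, 14.2, 15.6, 15.8.
Count below 8.8: L = 4; count equal: E = 0; n = 12.
Percentile rank = 100·(4 + 0.5·0)/12 = 100·4/12 = 33.33.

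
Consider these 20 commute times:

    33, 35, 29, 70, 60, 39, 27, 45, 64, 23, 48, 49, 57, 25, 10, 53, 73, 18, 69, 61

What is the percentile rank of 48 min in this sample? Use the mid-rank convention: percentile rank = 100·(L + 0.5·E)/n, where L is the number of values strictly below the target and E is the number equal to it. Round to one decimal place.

52.5

Sorted: 10, 18, 23, 25, 27, 29, 33, 35, 39, 45, 48, 49, 53, 57, 60, 61, 64, 69, 70, 73.
Count below 48: L = 10; count equal: E = 1; n = 20.
Percentile rank = 100·(10 + 0.5·1)/20 = 100·10.5/20 = 52.5.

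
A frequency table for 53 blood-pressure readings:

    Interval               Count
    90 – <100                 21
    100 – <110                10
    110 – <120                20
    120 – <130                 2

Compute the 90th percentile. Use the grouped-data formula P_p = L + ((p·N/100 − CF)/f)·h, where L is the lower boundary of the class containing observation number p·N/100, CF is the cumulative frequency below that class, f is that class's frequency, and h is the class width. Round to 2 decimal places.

N = 53; target position k = 90/100 · 53 = 47.7.
Cumulative frequencies: 21, 31, 51, 53.
Observation 47.7 falls in the class 110 – <120.
L = 110, CF = 31, f = 20, h = 10.
P90 = 110 + ((47.7 − 31)/20)·10 = 110 + 8.35 = 118.35.

118.35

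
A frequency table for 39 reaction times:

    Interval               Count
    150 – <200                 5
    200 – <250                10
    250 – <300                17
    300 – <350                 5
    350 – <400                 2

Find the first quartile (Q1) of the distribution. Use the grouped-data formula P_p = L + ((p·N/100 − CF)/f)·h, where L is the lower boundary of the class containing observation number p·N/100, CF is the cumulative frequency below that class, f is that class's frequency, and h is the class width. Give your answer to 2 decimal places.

N = 39; target position k = 25/100 · 39 = 9.75.
Cumulative frequencies: 5, 15, 32, 37, 39.
Observation 9.75 falls in the class 200 – <250.
L = 200, CF = 5, f = 10, h = 50.
P25 = 200 + ((9.75 − 5)/10)·50 = 200 + 23.75 = 223.75.

223.75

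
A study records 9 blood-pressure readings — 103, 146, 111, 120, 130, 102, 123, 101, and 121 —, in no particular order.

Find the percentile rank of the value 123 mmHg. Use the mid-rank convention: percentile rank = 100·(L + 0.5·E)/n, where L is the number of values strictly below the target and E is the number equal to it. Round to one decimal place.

72.2

Sorted: 101, 102, 103, 111, 120, 121, 123, 130, 146.
Count below 123: L = 6; count equal: E = 1; n = 9.
Percentile rank = 100·(6 + 0.5·1)/9 = 100·6.5/9 = 72.22.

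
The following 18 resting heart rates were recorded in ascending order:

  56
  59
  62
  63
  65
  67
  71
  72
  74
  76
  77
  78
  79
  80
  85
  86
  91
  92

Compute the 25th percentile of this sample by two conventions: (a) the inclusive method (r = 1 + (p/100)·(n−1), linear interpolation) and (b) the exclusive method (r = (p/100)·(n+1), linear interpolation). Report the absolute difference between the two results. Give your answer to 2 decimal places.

1.00

n = 18.
(a) r = 5.25; between ranks 5 (65) and 6 (67): 65.5.
(b) r = 4.75; between ranks 4 (63) and 5 (65): 64.5.
|65.5 − 64.5| = 1.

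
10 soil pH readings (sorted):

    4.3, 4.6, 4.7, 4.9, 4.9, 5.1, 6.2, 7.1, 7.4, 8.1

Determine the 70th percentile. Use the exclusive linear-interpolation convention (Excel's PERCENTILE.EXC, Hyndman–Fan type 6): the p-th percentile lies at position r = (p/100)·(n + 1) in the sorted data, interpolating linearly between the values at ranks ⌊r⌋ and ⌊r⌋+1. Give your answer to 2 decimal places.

n = 10.
r = (70/100)·(10 + 1) = 7.7.
Rank 7 is 6.2 and rank 8 is 7.1.
Interpolate: 6.2 + 0.7·(7.1 − 6.2) = 6.2 + 0.7·0.9 = 6.83.

6.83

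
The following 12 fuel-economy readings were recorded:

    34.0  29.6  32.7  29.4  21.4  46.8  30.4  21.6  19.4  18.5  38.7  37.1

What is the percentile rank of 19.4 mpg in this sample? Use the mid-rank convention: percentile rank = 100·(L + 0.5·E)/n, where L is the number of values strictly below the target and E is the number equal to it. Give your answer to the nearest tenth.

Sorted: 18.5, 19.4, 21.4, 21.6, 29.4, 29.6, 30.4, 32.7, 34.0, 37.1, 38.7, 46.8.
Count below 19.4: L = 1; count equal: E = 1; n = 12.
Percentile rank = 100·(1 + 0.5·1)/12 = 100·1.5/12 = 12.5.

12.5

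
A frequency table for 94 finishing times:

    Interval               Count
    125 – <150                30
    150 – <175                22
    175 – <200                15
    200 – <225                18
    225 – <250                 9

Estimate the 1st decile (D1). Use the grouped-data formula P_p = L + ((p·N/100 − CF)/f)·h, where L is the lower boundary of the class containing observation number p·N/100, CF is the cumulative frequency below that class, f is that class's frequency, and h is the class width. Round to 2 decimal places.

N = 94; target position k = 10/100 · 94 = 9.4.
Cumulative frequencies: 30, 52, 67, 85, 94.
Observation 9.4 falls in the class 125 – <150.
L = 125, CF = 0, f = 30, h = 25.
P10 = 125 + ((9.4 − 0)/30)·25 = 125 + 7.83333 = 132.833.

132.83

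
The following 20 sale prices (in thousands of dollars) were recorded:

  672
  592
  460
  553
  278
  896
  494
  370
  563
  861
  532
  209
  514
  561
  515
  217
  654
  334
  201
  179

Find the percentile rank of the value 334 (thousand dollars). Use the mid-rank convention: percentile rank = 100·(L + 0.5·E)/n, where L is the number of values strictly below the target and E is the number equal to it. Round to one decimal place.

27.5

Sorted: 179, 201, 209, 217, 278, 334, 370, 460, 494, 514, 515, 532, 553, 561, 563, 592, 654, 672, 861, 896.
Count below 334: L = 5; count equal: E = 1; n = 20.
Percentile rank = 100·(5 + 0.5·1)/20 = 100·5.5/20 = 27.5.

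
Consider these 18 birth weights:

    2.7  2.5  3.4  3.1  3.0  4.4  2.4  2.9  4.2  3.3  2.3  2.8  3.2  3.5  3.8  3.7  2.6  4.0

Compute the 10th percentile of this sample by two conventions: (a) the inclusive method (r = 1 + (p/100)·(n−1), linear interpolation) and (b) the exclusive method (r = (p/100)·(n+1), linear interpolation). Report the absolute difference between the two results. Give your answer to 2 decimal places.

Sorted: 2.3, 2.4, 2.5, 2.6, 2.7, 2.8, 2.9, 3.0, 3.1, 3.2, 3.3, 3.4, 3.5, 3.7, 3.8, 4.0, 4.2, 4.4.
n = 18.
(a) r = 2.7; between ranks 2 (2.4) and 3 (2.5): 2.47.
(b) r = 1.9; between ranks 1 (2.3) and 2 (2.4): 2.39.
|2.47 − 2.39| = 0.08.

0.08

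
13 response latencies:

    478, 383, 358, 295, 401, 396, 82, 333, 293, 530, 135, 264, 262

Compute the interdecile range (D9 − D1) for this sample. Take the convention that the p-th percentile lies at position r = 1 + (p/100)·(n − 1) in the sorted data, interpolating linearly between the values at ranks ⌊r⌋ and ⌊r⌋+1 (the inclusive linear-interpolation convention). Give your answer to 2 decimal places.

302.20

Sorted: 82, 135, 262, 264, 293, 295, 333, 358, 383, 396, 401, 478, 530.
n = 13.
P10: r = 2.2; ranks 2–3 are 135, 262; interpolating gives 160.4.
P90: r = 11.8; ranks 11–12 are 401, 478; interpolating gives 462.6.
Difference: 462.6 − 160.4 = 302.2.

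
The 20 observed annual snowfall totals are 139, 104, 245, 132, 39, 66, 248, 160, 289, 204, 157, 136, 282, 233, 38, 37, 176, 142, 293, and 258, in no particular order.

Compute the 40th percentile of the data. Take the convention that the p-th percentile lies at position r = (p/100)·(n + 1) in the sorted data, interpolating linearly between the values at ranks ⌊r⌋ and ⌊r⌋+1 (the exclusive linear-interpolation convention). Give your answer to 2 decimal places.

Sorted: 37, 38, 39, 66, 104, 132, 136, 139, 142, 157, 160, 176, 204, 233, 245, 248, 258, 282, 289, 293.
n = 20.
r = (40/100)·(20 + 1) = 8.4.
Rank 8 is 139 and rank 9 is 142.
Interpolate: 139 + 0.4·(142 − 139) = 139 + 0.4·3 = 140.2.

140.20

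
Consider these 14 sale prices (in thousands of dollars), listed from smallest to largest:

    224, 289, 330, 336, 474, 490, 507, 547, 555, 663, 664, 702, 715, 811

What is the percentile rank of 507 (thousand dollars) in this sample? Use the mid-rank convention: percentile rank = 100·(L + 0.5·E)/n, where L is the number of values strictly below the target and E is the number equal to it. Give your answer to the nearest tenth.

46.4

Count below 507: L = 6; count equal: E = 1; n = 14.
Percentile rank = 100·(6 + 0.5·1)/14 = 100·6.5/14 = 46.43.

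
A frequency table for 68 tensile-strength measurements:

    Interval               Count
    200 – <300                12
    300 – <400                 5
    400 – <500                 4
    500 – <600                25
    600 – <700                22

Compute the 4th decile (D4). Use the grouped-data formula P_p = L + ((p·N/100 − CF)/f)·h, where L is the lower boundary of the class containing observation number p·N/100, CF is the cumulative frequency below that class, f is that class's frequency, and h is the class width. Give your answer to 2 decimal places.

524.80

N = 68; target position k = 40/100 · 68 = 27.2.
Cumulative frequencies: 12, 17, 21, 46, 68.
Observation 27.2 falls in the class 500 – <600.
L = 500, CF = 21, f = 25, h = 100.
P40 = 500 + ((27.2 − 21)/25)·100 = 500 + 24.8 = 524.8.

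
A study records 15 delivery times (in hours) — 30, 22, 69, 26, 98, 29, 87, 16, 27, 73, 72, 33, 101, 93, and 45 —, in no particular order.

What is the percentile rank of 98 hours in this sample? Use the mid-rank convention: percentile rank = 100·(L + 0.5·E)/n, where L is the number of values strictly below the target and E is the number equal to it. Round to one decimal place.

90.0

Sorted: 16, 22, 26, 27, 29, 30, 33, 45, 69, 72, 73, 87, 93, 98, 101.
Count below 98: L = 13; count equal: E = 1; n = 15.
Percentile rank = 100·(13 + 0.5·1)/15 = 100·13.5/15 = 90.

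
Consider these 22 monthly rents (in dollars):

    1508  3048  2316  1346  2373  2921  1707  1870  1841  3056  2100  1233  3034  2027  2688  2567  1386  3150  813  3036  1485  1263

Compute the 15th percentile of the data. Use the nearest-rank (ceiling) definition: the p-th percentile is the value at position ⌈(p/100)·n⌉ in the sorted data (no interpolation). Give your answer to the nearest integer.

1346

Sorted: 813, 1233, 1263, 1346, 1386, 1485, 1508, 1707, 1841, 1870, 2027, 2100, 2316, 2373, 2567, 2688, 2921, 3034, 3036, 3048, 3056, 3150.
n = 22.
Position = ⌈15/100 · 22⌉ = ⌈3.3⌉ = 4.
The value at rank 4 is 1346.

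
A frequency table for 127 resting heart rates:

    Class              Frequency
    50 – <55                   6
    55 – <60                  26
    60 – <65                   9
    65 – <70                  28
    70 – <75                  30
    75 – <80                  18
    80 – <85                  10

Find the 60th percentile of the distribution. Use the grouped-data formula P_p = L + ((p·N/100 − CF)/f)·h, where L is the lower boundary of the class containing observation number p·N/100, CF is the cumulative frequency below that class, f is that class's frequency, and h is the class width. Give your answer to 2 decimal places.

N = 127; target position k = 60/100 · 127 = 76.2.
Cumulative frequencies: 6, 32, 41, 69, 99, 117, 127.
Observation 76.2 falls in the class 70 – <75.
L = 70, CF = 69, f = 30, h = 5.
P60 = 70 + ((76.2 − 69)/30)·5 = 70 + 1.2 = 71.2.

71.20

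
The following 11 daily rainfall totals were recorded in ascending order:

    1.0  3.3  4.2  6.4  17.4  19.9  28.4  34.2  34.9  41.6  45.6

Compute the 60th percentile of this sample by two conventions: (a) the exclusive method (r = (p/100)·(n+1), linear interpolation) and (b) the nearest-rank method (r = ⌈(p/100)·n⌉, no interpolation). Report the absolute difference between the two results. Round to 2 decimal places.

1.16

n = 11.
(a) r = 7.2; between ranks 7 (28.4) and 8 (34.2): 29.56.
(b) the nearest-rank method: rank 7 → 28.4.
|29.56 − 28.4| = 1.16.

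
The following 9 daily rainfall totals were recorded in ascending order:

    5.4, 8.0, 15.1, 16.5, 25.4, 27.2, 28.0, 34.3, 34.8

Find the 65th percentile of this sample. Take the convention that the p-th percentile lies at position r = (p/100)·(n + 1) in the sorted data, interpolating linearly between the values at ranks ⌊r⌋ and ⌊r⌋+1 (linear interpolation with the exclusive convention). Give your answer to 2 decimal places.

27.60

n = 9.
r = (65/100)·(9 + 1) = 6.5.
Rank 6 is 27.2 and rank 7 is 28.0.
Interpolate: 27.2 + 0.5·(28.0 − 27.2) = 27.2 + 0.5·0.8 = 27.6.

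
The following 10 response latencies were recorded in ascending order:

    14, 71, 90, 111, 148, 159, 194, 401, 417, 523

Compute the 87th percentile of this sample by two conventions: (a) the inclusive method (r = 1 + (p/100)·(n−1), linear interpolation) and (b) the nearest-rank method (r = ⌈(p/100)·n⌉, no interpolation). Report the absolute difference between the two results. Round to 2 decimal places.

2.72

n = 10.
(a) r = 8.83; between ranks 8 (401) and 9 (417): 414.28.
(b) the nearest-rank method: rank 9 → 417.
|414.28 − 417| = 2.72.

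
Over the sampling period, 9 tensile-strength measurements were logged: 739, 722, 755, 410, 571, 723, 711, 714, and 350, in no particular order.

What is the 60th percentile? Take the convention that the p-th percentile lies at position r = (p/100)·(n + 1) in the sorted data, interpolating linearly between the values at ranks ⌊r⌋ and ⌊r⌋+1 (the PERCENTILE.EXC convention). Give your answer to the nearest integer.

722

Sorted: 350, 410, 571, 711, 714, 722, 723, 739, 755.
n = 9.
r = (60/100)·(9 + 1) = 6.
r is an integer, so P60 is the value at rank 6: 722.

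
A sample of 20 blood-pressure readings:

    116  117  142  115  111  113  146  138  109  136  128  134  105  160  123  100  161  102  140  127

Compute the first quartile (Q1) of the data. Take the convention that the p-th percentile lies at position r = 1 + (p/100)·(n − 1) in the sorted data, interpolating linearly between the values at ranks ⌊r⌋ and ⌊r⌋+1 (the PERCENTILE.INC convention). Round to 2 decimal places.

Sorted: 100, 102, 105, 109, 111, 113, 115, 116, 117, 123, 127, 128, 134, 136, 138, 140, 142, 146, 160, 161.
n = 20.
r = 1 + (25/100)·(20 − 1) = 1 + 4.75 = 5.75.
Rank 5 is 111 and rank 6 is 113.
Interpolate: 111 + 0.75·(113 − 111) = 111 + 0.75·2 = 112.5.

112.50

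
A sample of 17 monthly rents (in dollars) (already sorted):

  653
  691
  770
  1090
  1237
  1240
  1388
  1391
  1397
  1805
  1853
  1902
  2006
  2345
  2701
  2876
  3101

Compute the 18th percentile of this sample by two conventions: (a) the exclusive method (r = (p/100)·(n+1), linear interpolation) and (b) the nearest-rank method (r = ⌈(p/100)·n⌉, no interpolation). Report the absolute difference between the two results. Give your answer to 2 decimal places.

243.20

n = 17.
(a) r = 3.24; between ranks 3 (770) and 4 (1090): 846.8.
(b) the nearest-rank method: rank 4 → 1090.
|846.8 − 1090| = 243.2.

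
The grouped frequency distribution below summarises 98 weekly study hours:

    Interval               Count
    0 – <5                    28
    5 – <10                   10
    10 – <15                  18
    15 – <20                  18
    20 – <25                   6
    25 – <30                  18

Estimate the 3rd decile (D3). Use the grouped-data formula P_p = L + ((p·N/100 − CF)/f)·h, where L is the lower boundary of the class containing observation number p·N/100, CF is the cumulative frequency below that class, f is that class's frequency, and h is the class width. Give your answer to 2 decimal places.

N = 98; target position k = 30/100 · 98 = 29.4.
Cumulative frequencies: 28, 38, 56, 74, 80, 98.
Observation 29.4 falls in the class 5 – <10.
L = 5, CF = 28, f = 10, h = 5.
P30 = 5 + ((29.4 − 28)/10)·5 = 5 + 0.7 = 5.7.

5.70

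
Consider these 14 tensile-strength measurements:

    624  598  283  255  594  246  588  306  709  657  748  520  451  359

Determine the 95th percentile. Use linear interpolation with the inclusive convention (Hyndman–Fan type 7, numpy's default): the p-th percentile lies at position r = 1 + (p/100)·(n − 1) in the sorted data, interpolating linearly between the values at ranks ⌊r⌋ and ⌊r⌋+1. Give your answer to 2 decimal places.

Sorted: 246, 255, 283, 306, 359, 451, 520, 588, 594, 598, 624, 657, 709, 748.
n = 14.
r = 1 + (95/100)·(14 − 1) = 1 + 12.35 = 13.35.
Rank 13 is 709 and rank 14 is 748.
Interpolate: 709 + 0.35·(748 − 709) = 709 + 0.35·39 = 722.65.

722.65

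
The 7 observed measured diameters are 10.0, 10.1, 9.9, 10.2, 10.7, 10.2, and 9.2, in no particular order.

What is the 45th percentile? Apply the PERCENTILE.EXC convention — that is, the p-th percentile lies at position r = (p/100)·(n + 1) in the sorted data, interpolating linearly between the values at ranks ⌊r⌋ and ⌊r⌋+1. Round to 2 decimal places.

10.06

Sorted: 9.2, 9.9, 10.0, 10.1, 10.2, 10.2, 10.7.
n = 7.
r = (45/100)·(7 + 1) = 3.6.
Rank 3 is 10.0 and rank 4 is 10.1.
Interpolate: 10.0 + 0.6·(10.1 − 10.0) = 10.0 + 0.6·0.1 = 10.06.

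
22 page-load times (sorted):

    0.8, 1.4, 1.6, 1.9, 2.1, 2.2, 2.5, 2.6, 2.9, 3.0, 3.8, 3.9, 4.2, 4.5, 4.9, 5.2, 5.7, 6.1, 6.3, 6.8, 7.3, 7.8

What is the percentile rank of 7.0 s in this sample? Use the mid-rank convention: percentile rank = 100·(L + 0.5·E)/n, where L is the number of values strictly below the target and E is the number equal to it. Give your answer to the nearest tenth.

90.9

Count below 7.0: L = 20; count equal: E = 0; n = 22.
Percentile rank = 100·(20 + 0.5·0)/22 = 100·20/22 = 90.91.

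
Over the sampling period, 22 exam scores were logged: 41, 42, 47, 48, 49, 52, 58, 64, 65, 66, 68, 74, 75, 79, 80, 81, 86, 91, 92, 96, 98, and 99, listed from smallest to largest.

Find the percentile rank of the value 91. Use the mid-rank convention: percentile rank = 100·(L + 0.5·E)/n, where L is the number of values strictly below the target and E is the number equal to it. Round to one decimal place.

Count below 91: L = 17; count equal: E = 1; n = 22.
Percentile rank = 100·(17 + 0.5·1)/22 = 100·17.5/22 = 79.55.

79.5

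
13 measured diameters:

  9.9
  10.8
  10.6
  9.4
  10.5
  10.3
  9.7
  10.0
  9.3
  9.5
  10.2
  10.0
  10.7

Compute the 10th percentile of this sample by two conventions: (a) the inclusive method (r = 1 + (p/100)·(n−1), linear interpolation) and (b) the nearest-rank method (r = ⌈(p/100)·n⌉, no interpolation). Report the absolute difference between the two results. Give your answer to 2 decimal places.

Sorted: 9.3, 9.4, 9.5, 9.7, 9.9, 10.0, 10.0, 10.2, 10.3, 10.5, 10.6, 10.7, 10.8.
n = 13.
(a) r = 2.2; between ranks 2 (9.4) and 3 (9.5): 9.42.
(b) the nearest-rank method: rank 2 → 9.4.
|9.42 − 9.4| = 0.02.

0.02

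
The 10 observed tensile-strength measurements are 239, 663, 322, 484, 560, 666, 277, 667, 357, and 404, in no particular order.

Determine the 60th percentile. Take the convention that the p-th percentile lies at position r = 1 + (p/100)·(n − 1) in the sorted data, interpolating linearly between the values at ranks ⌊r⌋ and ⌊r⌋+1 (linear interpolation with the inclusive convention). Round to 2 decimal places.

Sorted: 239, 277, 322, 357, 404, 484, 560, 663, 666, 667.
n = 10.
r = 1 + (60/100)·(10 − 1) = 1 + 5.4 = 6.4.
Rank 6 is 484 and rank 7 is 560.
Interpolate: 484 + 0.4·(560 − 484) = 484 + 0.4·76 = 514.4.

514.40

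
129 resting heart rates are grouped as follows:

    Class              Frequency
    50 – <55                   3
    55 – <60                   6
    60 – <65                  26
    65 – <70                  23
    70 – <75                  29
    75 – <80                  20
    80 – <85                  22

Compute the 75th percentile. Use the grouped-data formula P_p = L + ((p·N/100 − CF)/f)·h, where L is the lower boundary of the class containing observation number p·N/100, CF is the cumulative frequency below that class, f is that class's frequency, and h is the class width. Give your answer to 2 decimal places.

77.44

N = 129; target position k = 75/100 · 129 = 96.75.
Cumulative frequencies: 3, 9, 35, 58, 87, 107, 129.
Observation 96.75 falls in the class 75 – <80.
L = 75, CF = 87, f = 20, h = 5.
P75 = 75 + ((96.75 − 87)/20)·5 = 75 + 2.4375 = 77.4375.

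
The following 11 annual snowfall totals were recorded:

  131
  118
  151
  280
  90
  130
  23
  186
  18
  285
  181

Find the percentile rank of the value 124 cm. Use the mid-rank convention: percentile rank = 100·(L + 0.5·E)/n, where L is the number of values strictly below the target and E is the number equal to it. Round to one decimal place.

Sorted: 18, 23, 90, 118, 130, 131, 151, 181, 186, 280, 285.
Count below 124: L = 4; count equal: E = 0; n = 11.
Percentile rank = 100·(4 + 0.5·0)/11 = 100·4/11 = 36.36.

36.4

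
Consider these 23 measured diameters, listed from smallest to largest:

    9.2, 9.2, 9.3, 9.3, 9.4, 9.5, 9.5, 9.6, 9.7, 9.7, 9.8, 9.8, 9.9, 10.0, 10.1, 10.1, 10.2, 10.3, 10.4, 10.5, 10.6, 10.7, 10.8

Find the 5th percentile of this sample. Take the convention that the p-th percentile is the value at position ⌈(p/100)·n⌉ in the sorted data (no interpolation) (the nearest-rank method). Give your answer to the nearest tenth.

n = 23.
Position = ⌈5/100 · 23⌉ = ⌈1.15⌉ = 2.
The value at rank 2 is 9.2.

9.2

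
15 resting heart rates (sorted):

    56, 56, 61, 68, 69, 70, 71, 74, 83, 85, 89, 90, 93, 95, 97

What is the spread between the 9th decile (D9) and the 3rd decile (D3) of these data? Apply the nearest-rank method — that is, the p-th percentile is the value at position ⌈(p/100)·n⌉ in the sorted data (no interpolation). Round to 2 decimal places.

n = 15.
P30: rank ⌈30/100·15⌉ = 5 → 69.
P90: rank ⌈90/100·15⌉ = 14 → 95.
Difference: 95 − 69 = 26.

26.00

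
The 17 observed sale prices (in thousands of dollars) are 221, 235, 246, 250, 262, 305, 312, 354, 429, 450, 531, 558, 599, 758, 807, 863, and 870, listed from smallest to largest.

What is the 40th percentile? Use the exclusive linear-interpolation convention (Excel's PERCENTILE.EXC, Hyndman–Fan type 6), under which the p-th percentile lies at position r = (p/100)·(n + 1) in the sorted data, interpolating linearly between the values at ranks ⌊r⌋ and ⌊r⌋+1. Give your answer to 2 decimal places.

320.40

n = 17.
r = (40/100)·(17 + 1) = 7.2.
Rank 7 is 312 and rank 8 is 354.
Interpolate: 312 + 0.2·(354 − 312) = 312 + 0.2·42 = 320.4.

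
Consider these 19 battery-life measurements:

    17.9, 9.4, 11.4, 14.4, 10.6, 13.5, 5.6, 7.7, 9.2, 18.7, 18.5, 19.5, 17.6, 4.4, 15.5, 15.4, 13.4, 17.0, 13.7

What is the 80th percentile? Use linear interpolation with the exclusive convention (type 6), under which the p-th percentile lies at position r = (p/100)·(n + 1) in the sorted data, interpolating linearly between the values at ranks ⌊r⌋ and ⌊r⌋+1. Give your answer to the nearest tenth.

17.9

Sorted: 4.4, 5.6, 7.7, 9.2, 9.4, 10.6, 11.4, 13.4, 13.5, 13.7, 14.4, 15.4, 15.5, 17.0, 17.6, 17.9, 18.5, 18.7, 19.5.
n = 19.
r = (80/100)·(19 + 1) = 16.
r is an integer, so P80 is the value at rank 16: 17.9.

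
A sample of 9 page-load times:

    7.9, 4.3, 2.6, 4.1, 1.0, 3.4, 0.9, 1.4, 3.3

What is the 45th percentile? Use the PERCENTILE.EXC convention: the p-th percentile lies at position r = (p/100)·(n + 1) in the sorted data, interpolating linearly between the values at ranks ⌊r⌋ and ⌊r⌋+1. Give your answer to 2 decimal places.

Sorted: 0.9, 1.0, 1.4, 2.6, 3.3, 3.4, 4.1, 4.3, 7.9.
n = 9.
r = (45/100)·(9 + 1) = 4.5.
Rank 4 is 2.6 and rank 5 is 3.3.
Interpolate: 2.6 + 0.5·(3.3 − 2.6) = 2.6 + 0.5·0.7 = 2.95.

2.95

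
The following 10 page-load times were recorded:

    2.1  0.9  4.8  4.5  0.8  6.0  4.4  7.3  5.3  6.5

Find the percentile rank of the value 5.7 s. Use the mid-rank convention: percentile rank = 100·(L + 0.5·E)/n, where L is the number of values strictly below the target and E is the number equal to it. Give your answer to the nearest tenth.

Sorted: 0.8, 0.9, 2.1, 4.4, 4.5, 4.8, 5.3, 6.0, 6.5, 7.3.
Count below 5.7: L = 7; count equal: E = 0; n = 10.
Percentile rank = 100·(7 + 0.5·0)/10 = 100·7/10 = 70.

70.0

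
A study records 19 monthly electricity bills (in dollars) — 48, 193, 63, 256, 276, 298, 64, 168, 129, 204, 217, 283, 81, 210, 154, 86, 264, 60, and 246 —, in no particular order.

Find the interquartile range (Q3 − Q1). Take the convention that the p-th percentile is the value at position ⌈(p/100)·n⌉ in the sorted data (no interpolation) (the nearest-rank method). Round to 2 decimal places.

175.00

Sorted: 48, 60, 63, 64, 81, 86, 129, 154, 168, 193, 204, 210, 217, 246, 256, 264, 276, 283, 298.
n = 19.
P25: rank ⌈25/100·19⌉ = 5 → 81.
P75: rank ⌈75/100·19⌉ = 15 → 256.
Difference: 256 − 81 = 175.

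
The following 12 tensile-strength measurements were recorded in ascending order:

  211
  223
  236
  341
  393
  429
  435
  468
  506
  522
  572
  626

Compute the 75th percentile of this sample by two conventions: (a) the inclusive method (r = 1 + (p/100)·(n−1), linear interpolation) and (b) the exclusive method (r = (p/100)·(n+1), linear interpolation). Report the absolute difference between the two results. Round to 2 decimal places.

n = 12.
(a) r = 9.25; between ranks 9 (506) and 10 (522): 510.
(b) r = 9.75; between ranks 9 (506) and 10 (522): 518.
|510 − 518| = 8.

8.00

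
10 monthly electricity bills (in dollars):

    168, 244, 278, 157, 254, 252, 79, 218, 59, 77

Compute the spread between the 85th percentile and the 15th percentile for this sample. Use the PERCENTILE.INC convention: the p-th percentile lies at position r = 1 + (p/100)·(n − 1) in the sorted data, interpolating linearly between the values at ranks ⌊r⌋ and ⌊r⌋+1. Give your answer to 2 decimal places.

175.60

Sorted: 59, 77, 79, 157, 168, 218, 244, 252, 254, 278.
n = 10.
P15: r = 2.35; ranks 2–3 are 77, 79; interpolating gives 77.7.
P85: r = 8.65; ranks 8–9 are 252, 254; interpolating gives 253.3.
Difference: 253.3 − 77.7 = 175.6.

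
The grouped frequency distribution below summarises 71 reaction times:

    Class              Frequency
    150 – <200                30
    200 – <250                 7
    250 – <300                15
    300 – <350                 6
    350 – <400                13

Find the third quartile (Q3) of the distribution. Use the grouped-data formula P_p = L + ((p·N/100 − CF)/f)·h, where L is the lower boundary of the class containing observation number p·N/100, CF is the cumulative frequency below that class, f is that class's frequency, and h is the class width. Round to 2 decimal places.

N = 71; target position k = 75/100 · 71 = 53.25.
Cumulative frequencies: 30, 37, 52, 58, 71.
Observation 53.25 falls in the class 300 – <350.
L = 300, CF = 52, f = 6, h = 50.
P75 = 300 + ((53.25 − 52)/6)·50 = 300 + 10.4167 = 310.417.

310.42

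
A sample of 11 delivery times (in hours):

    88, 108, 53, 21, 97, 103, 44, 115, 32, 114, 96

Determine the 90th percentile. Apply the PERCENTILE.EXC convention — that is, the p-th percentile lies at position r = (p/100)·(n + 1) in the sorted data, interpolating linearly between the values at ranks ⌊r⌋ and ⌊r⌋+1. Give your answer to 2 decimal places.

Sorted: 21, 32, 44, 53, 88, 96, 97, 103, 108, 114, 115.
n = 11.
r = (90/100)·(11 + 1) = 10.8.
Rank 10 is 114 and rank 11 is 115.
Interpolate: 114 + 0.8·(115 − 114) = 114 + 0.8·1 = 114.8.

114.80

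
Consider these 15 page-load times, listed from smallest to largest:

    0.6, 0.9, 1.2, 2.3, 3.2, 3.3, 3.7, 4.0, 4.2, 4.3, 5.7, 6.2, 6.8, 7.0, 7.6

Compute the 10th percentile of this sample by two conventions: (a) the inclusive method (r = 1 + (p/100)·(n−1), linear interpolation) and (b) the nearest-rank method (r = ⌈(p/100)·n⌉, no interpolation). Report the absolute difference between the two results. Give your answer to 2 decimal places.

0.12

n = 15.
(a) r = 2.4; between ranks 2 (0.9) and 3 (1.2): 1.02.
(b) the nearest-rank method: rank 2 → 0.9.
|1.02 − 0.9| = 0.12.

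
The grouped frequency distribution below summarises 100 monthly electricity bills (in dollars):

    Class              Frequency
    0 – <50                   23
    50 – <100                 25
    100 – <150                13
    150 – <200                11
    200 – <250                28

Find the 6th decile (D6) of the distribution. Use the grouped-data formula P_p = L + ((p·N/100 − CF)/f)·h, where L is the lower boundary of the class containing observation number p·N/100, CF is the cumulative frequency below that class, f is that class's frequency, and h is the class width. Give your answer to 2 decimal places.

146.15

N = 100; target position k = 60/100 · 100 = 60.
Cumulative frequencies: 23, 48, 61, 72, 100.
Observation 60 falls in the class 100 – <150.
L = 100, CF = 48, f = 13, h = 50.
P60 = 100 + ((60 − 48)/13)·50 = 100 + 46.1538 = 146.154.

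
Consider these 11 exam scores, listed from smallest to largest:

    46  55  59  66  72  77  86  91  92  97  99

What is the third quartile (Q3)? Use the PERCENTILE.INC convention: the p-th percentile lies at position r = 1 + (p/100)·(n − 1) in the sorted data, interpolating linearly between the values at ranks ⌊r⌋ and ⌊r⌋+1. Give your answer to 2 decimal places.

n = 11.
r = 1 + (75/100)·(11 − 1) = 1 + 7.5 = 8.5.
Rank 8 is 91 and rank 9 is 92.
Interpolate: 91 + 0.5·(92 − 91) = 91 + 0.5·1 = 91.5.

91.50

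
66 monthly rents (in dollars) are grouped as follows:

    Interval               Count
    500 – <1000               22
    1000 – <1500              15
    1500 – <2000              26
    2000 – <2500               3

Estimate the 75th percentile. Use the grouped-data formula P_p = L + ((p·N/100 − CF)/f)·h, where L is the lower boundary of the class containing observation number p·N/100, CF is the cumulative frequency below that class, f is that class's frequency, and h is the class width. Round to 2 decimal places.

N = 66; target position k = 75/100 · 66 = 49.5.
Cumulative frequencies: 22, 37, 63, 66.
Observation 49.5 falls in the class 1500 – <2000.
L = 1500, CF = 37, f = 26, h = 500.
P75 = 1500 + ((49.5 − 37)/26)·500 = 1500 + 240.385 = 1740.38.

1740.38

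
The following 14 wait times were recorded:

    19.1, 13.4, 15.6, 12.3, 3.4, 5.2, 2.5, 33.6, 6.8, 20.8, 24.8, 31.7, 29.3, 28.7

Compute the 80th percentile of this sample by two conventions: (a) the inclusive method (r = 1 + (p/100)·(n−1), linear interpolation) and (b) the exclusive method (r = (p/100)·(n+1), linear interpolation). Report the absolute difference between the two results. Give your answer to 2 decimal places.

0.36

Sorted: 2.5, 3.4, 5.2, 6.8, 12.3, 13.4, 15.6, 19.1, 20.8, 24.8, 28.7, 29.3, 31.7, 33.6.
n = 14.
(a) r = 11.4; between ranks 11 (28.7) and 12 (29.3): 28.94.
(b) r = 12 → value at rank 12 = 29.3.
|28.94 − 29.3| = 0.36.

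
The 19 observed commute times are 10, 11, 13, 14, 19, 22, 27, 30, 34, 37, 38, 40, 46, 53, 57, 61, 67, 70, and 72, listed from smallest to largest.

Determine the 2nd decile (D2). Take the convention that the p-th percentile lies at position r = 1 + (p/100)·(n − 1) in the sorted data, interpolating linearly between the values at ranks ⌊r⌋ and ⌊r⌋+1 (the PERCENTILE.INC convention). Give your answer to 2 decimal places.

n = 19.
r = 1 + (20/100)·(19 − 1) = 1 + 3.6 = 4.6.
Rank 4 is 14 and rank 5 is 19.
Interpolate: 14 + 0.6·(19 − 14) = 14 + 0.6·5 = 17.

17.00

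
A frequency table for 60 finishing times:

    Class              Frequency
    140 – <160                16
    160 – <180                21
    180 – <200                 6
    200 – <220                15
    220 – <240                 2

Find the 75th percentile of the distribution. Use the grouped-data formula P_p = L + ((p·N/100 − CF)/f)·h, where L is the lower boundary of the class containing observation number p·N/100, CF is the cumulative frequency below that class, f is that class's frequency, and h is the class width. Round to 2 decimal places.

N = 60; target position k = 75/100 · 60 = 45.
Cumulative frequencies: 16, 37, 43, 58, 60.
Observation 45 falls in the class 200 – <220.
L = 200, CF = 43, f = 15, h = 20.
P75 = 200 + ((45 − 43)/15)·20 = 200 + 2.66667 = 202.667.

202.67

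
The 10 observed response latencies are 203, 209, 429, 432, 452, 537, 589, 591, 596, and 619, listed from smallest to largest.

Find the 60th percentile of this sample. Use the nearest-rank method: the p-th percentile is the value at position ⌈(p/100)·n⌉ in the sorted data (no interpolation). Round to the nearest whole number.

n = 10.
Position = ⌈60/100 · 10⌉ = ⌈6⌉ = 6.
The value at rank 6 is 537.

537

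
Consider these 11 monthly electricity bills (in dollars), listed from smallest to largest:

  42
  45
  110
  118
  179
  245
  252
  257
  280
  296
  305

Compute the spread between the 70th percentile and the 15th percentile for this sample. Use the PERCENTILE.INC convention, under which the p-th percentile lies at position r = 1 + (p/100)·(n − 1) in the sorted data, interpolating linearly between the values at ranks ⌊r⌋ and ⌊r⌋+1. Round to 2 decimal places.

179.50

n = 11.
P15: r = 2.5; ranks 2–3 are 45, 110; interpolating gives 77.5.
P70: r = 8 (integer) → 257.
Difference: 257 − 77.5 = 179.5.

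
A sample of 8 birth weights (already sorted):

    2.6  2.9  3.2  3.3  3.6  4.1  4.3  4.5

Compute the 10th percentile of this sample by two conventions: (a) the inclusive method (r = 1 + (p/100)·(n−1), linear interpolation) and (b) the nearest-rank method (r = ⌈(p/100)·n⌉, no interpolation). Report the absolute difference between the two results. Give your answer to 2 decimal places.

0.21

n = 8.
(a) r = 1.7; between ranks 1 (2.6) and 2 (2.9): 2.81.
(b) the nearest-rank method: rank 1 → 2.6.
|2.81 − 2.6| = 0.21.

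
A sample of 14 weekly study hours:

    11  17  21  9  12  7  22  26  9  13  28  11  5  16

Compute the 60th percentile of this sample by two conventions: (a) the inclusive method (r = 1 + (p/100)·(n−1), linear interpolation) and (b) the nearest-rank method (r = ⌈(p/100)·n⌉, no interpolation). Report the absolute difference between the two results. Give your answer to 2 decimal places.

Sorted: 5, 7, 9, 9, 11, 11, 12, 13, 16, 17, 21, 22, 26, 28.
n = 14.
(a) r = 8.8; between ranks 8 (13) and 9 (16): 15.4.
(b) the nearest-rank method: rank 9 → 16.
|15.4 − 16| = 0.6.

0.60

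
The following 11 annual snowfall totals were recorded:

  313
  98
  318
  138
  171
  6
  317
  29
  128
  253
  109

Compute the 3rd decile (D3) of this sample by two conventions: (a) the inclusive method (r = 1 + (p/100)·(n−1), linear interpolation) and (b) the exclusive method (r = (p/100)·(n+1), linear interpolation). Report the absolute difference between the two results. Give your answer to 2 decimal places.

4.40

Sorted: 6, 29, 98, 109, 128, 138, 171, 253, 313, 317, 318.
n = 11.
(a) r = 4 → value at rank 4 = 109.
(b) r = 3.6; between ranks 3 (98) and 4 (109): 104.6.
|109 − 104.6| = 4.4.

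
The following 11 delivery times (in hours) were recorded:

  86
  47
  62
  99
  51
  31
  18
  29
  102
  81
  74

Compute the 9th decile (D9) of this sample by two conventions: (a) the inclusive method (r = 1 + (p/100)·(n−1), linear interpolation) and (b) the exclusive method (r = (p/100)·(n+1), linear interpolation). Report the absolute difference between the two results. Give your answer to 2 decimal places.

Sorted: 18, 29, 31, 47, 51, 62, 74, 81, 86, 99, 102.
n = 11.
(a) r = 10 → value at rank 10 = 99.
(b) r = 10.8; between ranks 10 (99) and 11 (102): 101.4.
|99 − 101.4| = 2.4.

2.40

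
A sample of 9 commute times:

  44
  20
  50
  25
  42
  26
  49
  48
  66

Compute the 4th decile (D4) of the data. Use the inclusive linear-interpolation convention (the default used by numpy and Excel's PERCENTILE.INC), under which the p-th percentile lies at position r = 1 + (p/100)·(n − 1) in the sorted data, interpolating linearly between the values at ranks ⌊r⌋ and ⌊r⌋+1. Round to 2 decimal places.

Sorted: 20, 25, 26, 42, 44, 48, 49, 50, 66.
n = 9.
r = 1 + (40/100)·(9 − 1) = 1 + 3.2 = 4.2.
Rank 4 is 42 and rank 5 is 44.
Interpolate: 42 + 0.2·(44 − 42) = 42 + 0.2·2 = 42.4.

42.40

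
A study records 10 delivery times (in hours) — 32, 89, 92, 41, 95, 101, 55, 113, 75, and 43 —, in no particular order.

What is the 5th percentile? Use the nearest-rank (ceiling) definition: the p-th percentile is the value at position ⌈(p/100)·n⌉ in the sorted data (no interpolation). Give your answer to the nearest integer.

32

Sorted: 32, 41, 43, 55, 75, 89, 92, 95, 101, 113.
n = 10.
Position = ⌈5/100 · 10⌉ = ⌈0.5⌉ = 1.
The value at rank 1 is 32.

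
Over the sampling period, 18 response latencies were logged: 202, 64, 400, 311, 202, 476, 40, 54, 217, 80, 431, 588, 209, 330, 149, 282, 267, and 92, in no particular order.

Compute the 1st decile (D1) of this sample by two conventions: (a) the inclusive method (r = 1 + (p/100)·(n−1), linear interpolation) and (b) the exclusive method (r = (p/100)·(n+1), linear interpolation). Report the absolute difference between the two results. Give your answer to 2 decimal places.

8.40

Sorted: 40, 54, 64, 80, 92, 149, 202, 202, 209, 217, 267, 282, 311, 330, 400, 431, 476, 588.
n = 18.
(a) r = 2.7; between ranks 2 (54) and 3 (64): 61.
(b) r = 1.9; between ranks 1 (40) and 2 (54): 52.6.
|61 − 52.6| = 8.4.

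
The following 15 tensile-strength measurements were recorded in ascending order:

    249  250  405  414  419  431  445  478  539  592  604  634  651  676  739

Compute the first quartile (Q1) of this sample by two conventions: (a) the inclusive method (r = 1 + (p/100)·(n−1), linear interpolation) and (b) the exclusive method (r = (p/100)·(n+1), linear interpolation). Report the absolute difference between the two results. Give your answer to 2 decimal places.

n = 15.
(a) r = 4.5; between ranks 4 (414) and 5 (419): 416.5.
(b) r = 4 → value at rank 4 = 414.
|416.5 − 414| = 2.5.

2.50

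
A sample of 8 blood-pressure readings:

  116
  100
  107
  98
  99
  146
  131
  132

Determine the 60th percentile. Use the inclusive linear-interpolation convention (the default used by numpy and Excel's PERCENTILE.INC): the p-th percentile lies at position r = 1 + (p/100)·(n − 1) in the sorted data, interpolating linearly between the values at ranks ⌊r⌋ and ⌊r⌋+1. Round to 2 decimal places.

Sorted: 98, 99, 100, 107, 116, 131, 132, 146.
n = 8.
r = 1 + (60/100)·(8 − 1) = 1 + 4.2 = 5.2.
Rank 5 is 116 and rank 6 is 131.
Interpolate: 116 + 0.2·(131 − 116) = 116 + 0.2·15 = 119.

119.00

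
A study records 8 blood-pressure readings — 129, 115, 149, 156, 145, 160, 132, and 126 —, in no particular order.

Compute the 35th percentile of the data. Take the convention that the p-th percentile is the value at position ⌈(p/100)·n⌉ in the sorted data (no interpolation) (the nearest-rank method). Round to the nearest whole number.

Sorted: 115, 126, 129, 132, 145, 149, 156, 160.
n = 8.
Position = ⌈35/100 · 8⌉ = ⌈2.8⌉ = 3.
The value at rank 3 is 129.

129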